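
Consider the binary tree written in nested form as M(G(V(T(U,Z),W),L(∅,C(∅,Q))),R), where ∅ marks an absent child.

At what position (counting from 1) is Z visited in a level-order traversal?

Level-order visits nodes level by level from the root, left to right within each level.
Level 0: M
Level 1: G, R
Level 2: V, L
Level 3: T, W, C
Level 4: U, Z, Q
Full level-order sequence: M, G, R, V, L, T, W, C, U, Z, Q.

10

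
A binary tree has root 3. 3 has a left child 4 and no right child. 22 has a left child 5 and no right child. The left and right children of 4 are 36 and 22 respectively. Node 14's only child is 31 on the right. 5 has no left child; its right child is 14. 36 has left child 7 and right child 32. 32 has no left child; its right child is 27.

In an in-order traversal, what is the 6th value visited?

5

In-order visits the left subtree, then the node, then the right subtree.
At 3: go left to 4.
  At 4: go left to 36.
    At 36: go left to 7.
      7 is a leaf — visit 7.
    Visit 36.
    At 36: go right to 32.
      At 32: no left child.
      Visit 32.
      At 32: go right to 27.
        27 is a leaf — visit 27.
  Visit 4.
  At 4: go right to 22.
    At 22: go left to 5.
      At 5: no left child.
      Visit 5.
      At 5: go right to 14.
        At 14: no left child.
        Visit 14.
        At 14: go right to 31.
          31 is a leaf — visit 31.
    Visit 22.
    At 22: no right child.
Visit 3.
At 3: no right child.
Full in-order sequence: 7, 36, 32, 27, 4, 5, 14, 31, 22, 3.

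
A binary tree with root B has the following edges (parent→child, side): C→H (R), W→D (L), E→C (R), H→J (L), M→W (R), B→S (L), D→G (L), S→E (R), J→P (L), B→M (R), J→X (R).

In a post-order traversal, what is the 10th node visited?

W

Post-order visits the left subtree, then the right subtree, then the node.
At B: go left to S.
  At S: no left child.
  At S: go right to E.
    At E: no left child.
    At E: go right to C.
      At C: no left child.
      At C: go right to H.
        At H: go left to J.
          At J: go left to P.
            P is a leaf — visit P.
          At J: go right to X.
            X is a leaf — visit X.
          Visit J.
        At H: no right child.
        Visit H.
      Visit C.
    Visit E.
  Visit S.
At B: go right to M.
  At M: no left child.
  At M: go right to W.
    At W: go left to D.
      At D: go left to G.
        G is a leaf — visit G.
      At D: no right child.
      Visit D.
    At W: no right child.
    Visit W.
  Visit M.
Visit B.
Full post-order sequence: P, X, J, H, C, E, S, G, D, W, M, B.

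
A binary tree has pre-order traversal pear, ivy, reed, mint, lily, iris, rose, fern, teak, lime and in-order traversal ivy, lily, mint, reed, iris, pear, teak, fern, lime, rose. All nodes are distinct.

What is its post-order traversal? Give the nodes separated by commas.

lily, mint, iris, reed, ivy, teak, lime, fern, rose, pear

The first element of pre-order is the root; it splits in-order into left and right subtrees.
Root pear: left subtree has 5 nodes {ivy, lily, mint, reed, iris}, right has 4 {teak, fern, lime, rose}.
  Root ivy: left subtree has 0 nodes { }, right has 4 {lily, mint, reed, iris}.
    Root reed: left subtree has 2 nodes {lily, mint}, right has 1 {iris}.
      Root mint: left subtree has 1 node {lily}, right has 0 { }.
  Root rose: left subtree has 3 nodes {teak, fern, lime}, right has 0 { }.
    Root fern: left subtree has 1 node {teak}, right has 1 {lime}.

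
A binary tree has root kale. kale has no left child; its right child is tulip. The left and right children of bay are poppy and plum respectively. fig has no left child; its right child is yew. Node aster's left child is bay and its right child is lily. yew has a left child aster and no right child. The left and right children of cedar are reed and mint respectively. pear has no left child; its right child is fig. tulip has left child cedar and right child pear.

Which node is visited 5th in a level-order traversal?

reed

Level-order visits nodes level by level from the root, left to right within each level.
Level 0: kale
Level 1: tulip
Level 2: cedar, pear
Level 3: reed, mint, fig
Level 4: yew
Level 5: aster
Level 6: bay, lily
Level 7: poppy, plum
Full level-order sequence: kale, tulip, cedar, pear, reed, mint, fig, yew, aster, bay, lily, poppy, plum.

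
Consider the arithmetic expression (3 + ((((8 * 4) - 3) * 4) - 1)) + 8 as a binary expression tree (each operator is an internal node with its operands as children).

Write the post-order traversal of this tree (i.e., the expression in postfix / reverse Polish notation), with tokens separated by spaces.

3 8 4 * 3 - 4 * 1 - + 8 +

Post-order on an expression tree gives postfix notation: for each operator, emit left operand, right operand, then the operator.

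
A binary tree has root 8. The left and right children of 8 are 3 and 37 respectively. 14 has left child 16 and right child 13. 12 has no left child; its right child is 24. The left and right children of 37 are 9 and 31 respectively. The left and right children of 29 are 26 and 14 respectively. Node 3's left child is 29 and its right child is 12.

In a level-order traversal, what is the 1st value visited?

8

Level-order visits nodes level by level from the root, left to right within each level.
Level 0: 8
Level 1: 3, 37
Level 2: 29, 12, 9, 31
Level 3: 26, 14, 24
Level 4: 16, 13
Full level-order sequence: 8, 3, 37, 29, 12, 9, 31, 26, 14, 24, 16, 13.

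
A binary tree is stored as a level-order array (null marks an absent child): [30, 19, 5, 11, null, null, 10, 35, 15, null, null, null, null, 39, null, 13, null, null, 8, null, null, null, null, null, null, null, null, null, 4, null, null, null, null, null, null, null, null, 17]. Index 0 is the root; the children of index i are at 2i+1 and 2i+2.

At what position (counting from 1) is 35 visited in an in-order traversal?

In-order visits the left subtree, then the node, then the right subtree.
At 30: go left to 19.
  At 19: go left to 11.
    At 11: go left to 35.
      At 35: go left to 13.
        13 is a leaf — visit 13.
      Visit 35.
      At 35: no right child.
    Visit 11.
    At 11: go right to 15.
      At 15: no left child.
      Visit 15.
      At 15: go right to 8.
        At 8: go left to 17.
          17 is a leaf — visit 17.
        Visit 8.
        At 8: no right child.
  Visit 19.
  At 19: no right child.
Visit 30.
At 30: go right to 5.
  At 5: no left child.
  Visit 5.
  At 5: go right to 10.
    At 10: go left to 39.
      At 39: no left child.
      Visit 39.
      At 39: go right to 4.
        4 is a leaf — visit 4.
    Visit 10.
    At 10: no right child.
Full in-order sequence: 13, 35, 11, 15, 17, 8, 19, 30, 5, 39, 4, 10.

2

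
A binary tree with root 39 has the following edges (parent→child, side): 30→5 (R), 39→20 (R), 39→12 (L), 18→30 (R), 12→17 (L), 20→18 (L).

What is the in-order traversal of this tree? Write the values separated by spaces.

17 12 39 18 30 5 20

In-order visits the left subtree, then the node, then the right subtree.
At 39: go left to 12.
  At 12: go left to 17.
    17 is a leaf — visit 17.
  Visit 12.
  At 12: no right child.
Visit 39.
At 39: go right to 20.
  At 20: go left to 18.
    At 18: no left child.
    Visit 18.
    At 18: go right to 30.
      At 30: no left child.
      Visit 30.
      At 30: go right to 5.
        5 is a leaf — visit 5.
  Visit 20.
  At 20: no right child.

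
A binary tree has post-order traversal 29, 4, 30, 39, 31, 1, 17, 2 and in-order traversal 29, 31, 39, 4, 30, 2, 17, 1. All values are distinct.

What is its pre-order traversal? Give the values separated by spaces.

2 31 29 39 30 4 17 1

The last element of post-order is the root; it splits in-order into left and right subtrees.
Root 2: left subtree has 5 nodes {29, 31, 39, 4, 30}, right has 2 {17, 1}.
  Root 31: left subtree has 1 node {29}, right has 3 {39, 4, 30}.
    Root 39: left subtree has 0 nodes { }, right has 2 {4, 30}.
      Root 30: left subtree has 1 node {4}, right has 0 { }.
  Root 17: left subtree has 0 nodes { }, right has 1 {1}.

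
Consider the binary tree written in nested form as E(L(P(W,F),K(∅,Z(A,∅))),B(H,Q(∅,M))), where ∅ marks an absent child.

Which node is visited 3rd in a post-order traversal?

P

Post-order visits the left subtree, then the right subtree, then the node.
At E: go left to L.
  At L: go left to P.
    At P: go left to W.
      W is a leaf — visit W.
    At P: go right to F.
      F is a leaf — visit F.
    Visit P.
  At L: go right to K.
    At K: no left child.
    At K: go right to Z.
      At Z: go left to A.
        A is a leaf — visit A.
      At Z: no right child.
      Visit Z.
    Visit K.
  Visit L.
At E: go right to B.
  At B: go left to H.
    H is a leaf — visit H.
  At B: go right to Q.
    At Q: no left child.
    At Q: go right to M.
      M is a leaf — visit M.
    Visit Q.
  Visit B.
Visit E.
Full post-order sequence: W, F, P, A, Z, K, L, H, M, Q, B, E.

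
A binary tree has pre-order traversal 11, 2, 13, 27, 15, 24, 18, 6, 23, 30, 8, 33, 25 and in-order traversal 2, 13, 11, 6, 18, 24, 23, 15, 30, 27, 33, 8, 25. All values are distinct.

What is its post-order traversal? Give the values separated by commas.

The first element of pre-order is the root; it splits in-order into left and right subtrees.
Root 11: left subtree has 2 nodes {2, 13}, right has 10 {6, 18, 24, 23, 15, 30, 27, 33, 8, 25}.
  Root 2: left subtree has 0 nodes { }, right has 1 {13}.
  Root 27: left subtree has 6 nodes {6, 18, 24, 23, 15, 30}, right has 3 {33, 8, 25}.
    Root 15: left subtree has 4 nodes {6, 18, 24, 23}, right has 1 {30}.
      Root 24: left subtree has 2 nodes {6, 18}, right has 1 {23}.
        Root 18: left subtree has 1 node {6}, right has 0 { }.
    Root 8: left subtree has 1 node {33}, right has 1 {25}.

13, 2, 6, 18, 23, 24, 30, 15, 33, 25, 8, 27, 11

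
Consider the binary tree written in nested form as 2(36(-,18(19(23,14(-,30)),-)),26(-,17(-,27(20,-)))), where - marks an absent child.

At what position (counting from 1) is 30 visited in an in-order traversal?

5

In-order visits the left subtree, then the node, then the right subtree.
At 2: go left to 36.
  At 36: no left child.
  Visit 36.
  At 36: go right to 18.
    At 18: go left to 19.
      At 19: go left to 23.
        23 is a leaf — visit 23.
      Visit 19.
      At 19: go right to 14.
        At 14: no left child.
        Visit 14.
        At 14: go right to 30.
          30 is a leaf — visit 30.
    Visit 18.
    At 18: no right child.
Visit 2.
At 2: go right to 26.
  At 26: no left child.
  Visit 26.
  At 26: go right to 17.
    At 17: no left child.
    Visit 17.
    At 17: go right to 27.
      At 27: go left to 20.
        20 is a leaf — visit 20.
      Visit 27.
      At 27: no right child.
Full in-order sequence: 36, 23, 19, 14, 30, 18, 2, 26, 17, 20, 27.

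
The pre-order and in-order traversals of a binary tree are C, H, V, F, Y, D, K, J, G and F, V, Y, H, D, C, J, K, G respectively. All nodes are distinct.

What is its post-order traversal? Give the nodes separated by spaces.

The first element of pre-order is the root; it splits in-order into left and right subtrees.
Root C: left subtree has 5 nodes {F, V, Y, H, D}, right has 3 {J, K, G}.
  Root H: left subtree has 3 nodes {F, V, Y}, right has 1 {D}.
    Root V: left subtree has 1 node {F}, right has 1 {Y}.
  Root K: left subtree has 1 node {J}, right has 1 {G}.

F Y V D H J G K C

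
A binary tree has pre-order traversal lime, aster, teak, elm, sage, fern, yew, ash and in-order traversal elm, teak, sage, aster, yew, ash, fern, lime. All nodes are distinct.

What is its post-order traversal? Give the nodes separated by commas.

elm, sage, teak, ash, yew, fern, aster, lime

The first element of pre-order is the root; it splits in-order into left and right subtrees.
Root lime: left subtree has 7 nodes {elm, teak, sage, aster, yew, ash, fern}, right has 0 { }.
  Root aster: left subtree has 3 nodes {elm, teak, sage}, right has 3 {yew, ash, fern}.
    Root teak: left subtree has 1 node {elm}, right has 1 {sage}.
    Root fern: left subtree has 2 nodes {yew, ash}, right has 0 { }.
      Root yew: left subtree has 0 nodes { }, right has 1 {ash}.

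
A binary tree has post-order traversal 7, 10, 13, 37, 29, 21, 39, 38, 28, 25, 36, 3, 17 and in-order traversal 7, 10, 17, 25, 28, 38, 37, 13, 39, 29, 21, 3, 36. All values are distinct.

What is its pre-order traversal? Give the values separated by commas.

17, 10, 7, 3, 25, 28, 38, 39, 37, 13, 21, 29, 36

The last element of post-order is the root; it splits in-order into left and right subtrees.
Root 17: left subtree has 2 nodes {7, 10}, right has 10 {25, 28, 38, 37, 13, 39, 29, 21, 3, 36}.
  Root 10: left subtree has 1 node {7}, right has 0 { }.
  Root 3: left subtree has 8 nodes {25, 28, 38, 37, 13, 39, 29, 21}, right has 1 {36}.
    Root 25: left subtree has 0 nodes { }, right has 7 {28, 38, 37, 13, 39, 29, 21}.
      Root 28: left subtree has 0 nodes { }, right has 6 {38, 37, 13, 39, 29, 21}.
        Root 38: left subtree has 0 nodes { }, right has 5 {37, 13, 39, 29, 21}.
          Root 39: left subtree has 2 nodes {37, 13}, right has 2 {29, 21}.
            Root 37: left subtree has 0 nodes { }, right has 1 {13}.
            Root 21: left subtree has 1 node {29}, right has 0 { }.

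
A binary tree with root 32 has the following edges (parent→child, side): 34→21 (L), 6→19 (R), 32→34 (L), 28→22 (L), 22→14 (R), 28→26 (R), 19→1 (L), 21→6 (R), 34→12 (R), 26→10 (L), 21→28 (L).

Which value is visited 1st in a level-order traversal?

32

Level-order visits nodes level by level from the root, left to right within each level.
Level 0: 32
Level 1: 34
Level 2: 21, 12
Level 3: 28, 6
Level 4: 22, 26, 19
Level 5: 14, 10, 1
Full level-order sequence: 32, 34, 21, 12, 28, 6, 22, 26, 19, 14, 10, 1.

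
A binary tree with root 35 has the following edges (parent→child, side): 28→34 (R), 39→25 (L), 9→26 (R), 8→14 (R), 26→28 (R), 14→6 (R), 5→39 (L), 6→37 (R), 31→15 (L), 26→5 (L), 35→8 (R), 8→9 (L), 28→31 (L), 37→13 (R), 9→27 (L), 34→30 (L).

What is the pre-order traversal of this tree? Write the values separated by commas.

Pre-order visits the node, then its left subtree, then its right subtree.
Visit 35.
At 35: no left child.
At 35: go right to 8.
  Visit 8.
  At 8: go left to 9.
    Visit 9.
    At 9: go left to 27.
      27 is a leaf — visit 27.
    At 9: go right to 26.
      Visit 26.
      At 26: go left to 5.
        Visit 5.
        At 5: go left to 39.
          Visit 39.
          At 39: go left to 25.
            25 is a leaf — visit 25.
          At 39: no right child.
        At 5: no right child.
      At 26: go right to 28.
        Visit 28.
        At 28: go left to 31.
          Visit 31.
          At 31: go left to 15.
            15 is a leaf — visit 15.
          At 31: no right child.
        At 28: go right to 34.
          Visit 34.
          At 34: go left to 30.
            30 is a leaf — visit 30.
          At 34: no right child.
  At 8: go right to 14.
    Visit 14.
    At 14: no left child.
    At 14: go right to 6.
      Visit 6.
      At 6: no left child.
      At 6: go right to 37.
        Visit 37.
        At 37: no left child.
        At 37: go right to 13.
          13 is a leaf — visit 13.

35, 8, 9, 27, 26, 5, 39, 25, 28, 31, 15, 34, 30, 14, 6, 37, 13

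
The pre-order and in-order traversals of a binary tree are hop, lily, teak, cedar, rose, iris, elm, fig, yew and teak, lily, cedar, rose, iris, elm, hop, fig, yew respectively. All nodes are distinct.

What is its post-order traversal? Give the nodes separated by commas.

The first element of pre-order is the root; it splits in-order into left and right subtrees.
Root hop: left subtree has 6 nodes {teak, lily, cedar, rose, iris, elm}, right has 2 {fig, yew}.
  Root lily: left subtree has 1 node {teak}, right has 4 {cedar, rose, iris, elm}.
    Root cedar: left subtree has 0 nodes { }, right has 3 {rose, iris, elm}.
      Root rose: left subtree has 0 nodes { }, right has 2 {iris, elm}.
        Root iris: left subtree has 0 nodes { }, right has 1 {elm}.
  Root fig: left subtree has 0 nodes { }, right has 1 {yew}.

teak, elm, iris, rose, cedar, lily, yew, fig, hop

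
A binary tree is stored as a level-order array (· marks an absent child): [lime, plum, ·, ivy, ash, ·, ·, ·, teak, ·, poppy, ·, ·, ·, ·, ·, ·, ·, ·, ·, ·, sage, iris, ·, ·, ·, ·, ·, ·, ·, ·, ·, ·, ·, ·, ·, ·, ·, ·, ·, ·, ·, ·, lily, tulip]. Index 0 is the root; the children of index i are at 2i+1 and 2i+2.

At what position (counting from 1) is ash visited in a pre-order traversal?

Pre-order visits the node, then its left subtree, then its right subtree.
Visit lime.
At lime: go left to plum.
  Visit plum.
  At plum: go left to ivy.
    Visit ivy.
    At ivy: no left child.
    At ivy: go right to teak.
      teak is a leaf — visit teak.
  At plum: go right to ash.
    Visit ash.
    At ash: no left child.
    At ash: go right to poppy.
      Visit poppy.
      At poppy: go left to sage.
        Visit sage.
        At sage: go left to lily.
          lily is a leaf — visit lily.
        At sage: go right to tulip.
          tulip is a leaf — visit tulip.
      At poppy: go right to iris.
        iris is a leaf — visit iris.
At lime: no right child.
Full pre-order sequence: lime, plum, ivy, teak, ash, poppy, sage, lily, tulip, iris.

5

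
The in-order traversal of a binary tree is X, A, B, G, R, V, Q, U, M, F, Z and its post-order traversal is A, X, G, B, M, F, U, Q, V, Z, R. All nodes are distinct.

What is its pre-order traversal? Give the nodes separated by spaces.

R B X A G Z V Q U F M

The last element of post-order is the root; it splits in-order into left and right subtrees.
Root R: left subtree has 4 nodes {X, A, B, G}, right has 6 {V, Q, U, M, F, Z}.
  Root B: left subtree has 2 nodes {X, A}, right has 1 {G}.
    Root X: left subtree has 0 nodes { }, right has 1 {A}.
  Root Z: left subtree has 5 nodes {V, Q, U, M, F}, right has 0 { }.
    Root V: left subtree has 0 nodes { }, right has 4 {Q, U, M, F}.
      Root Q: left subtree has 0 nodes { }, right has 3 {U, M, F}.
        Root U: left subtree has 0 nodes { }, right has 2 {M, F}.
          Root F: left subtree has 1 node {M}, right has 0 { }.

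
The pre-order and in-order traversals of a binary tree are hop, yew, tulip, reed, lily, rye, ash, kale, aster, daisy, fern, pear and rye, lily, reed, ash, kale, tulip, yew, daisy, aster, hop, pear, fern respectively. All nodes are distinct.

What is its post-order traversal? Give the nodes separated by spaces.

The first element of pre-order is the root; it splits in-order into left and right subtrees.
Root hop: left subtree has 9 nodes {rye, lily, reed, ash, kale, tulip, yew, daisy, aster}, right has 2 {pear, fern}.
  Root yew: left subtree has 6 nodes {rye, lily, reed, ash, kale, tulip}, right has 2 {daisy, aster}.
    Root tulip: left subtree has 5 nodes {rye, lily, reed, ash, kale}, right has 0 { }.
      Root reed: left subtree has 2 nodes {rye, lily}, right has 2 {ash, kale}.
        Root lily: left subtree has 1 node {rye}, right has 0 { }.
        Root ash: left subtree has 0 nodes { }, right has 1 {kale}.
    Root aster: left subtree has 1 node {daisy}, right has 0 { }.
  Root fern: left subtree has 1 node {pear}, right has 0 { }.

rye lily kale ash reed tulip daisy aster yew pear fern hop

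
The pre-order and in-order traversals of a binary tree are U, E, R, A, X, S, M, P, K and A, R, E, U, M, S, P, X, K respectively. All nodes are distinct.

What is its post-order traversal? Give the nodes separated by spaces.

The first element of pre-order is the root; it splits in-order into left and right subtrees.
Root U: left subtree has 3 nodes {A, R, E}, right has 5 {M, S, P, X, K}.
  Root E: left subtree has 2 nodes {A, R}, right has 0 { }.
    Root R: left subtree has 1 node {A}, right has 0 { }.
  Root X: left subtree has 3 nodes {M, S, P}, right has 1 {K}.
    Root S: left subtree has 1 node {M}, right has 1 {P}.

A R E M P S K X U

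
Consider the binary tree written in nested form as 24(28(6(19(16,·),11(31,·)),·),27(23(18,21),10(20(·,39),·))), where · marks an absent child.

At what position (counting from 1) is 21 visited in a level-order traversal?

10

Level-order visits nodes level by level from the root, left to right within each level.
Level 0: 24
Level 1: 28, 27
Level 2: 6, 23, 10
Level 3: 19, 11, 18, 21, 20
Level 4: 16, 31, 39
Full level-order sequence: 24, 28, 27, 6, 23, 10, 19, 11, 18, 21, 20, 16, 31, 39.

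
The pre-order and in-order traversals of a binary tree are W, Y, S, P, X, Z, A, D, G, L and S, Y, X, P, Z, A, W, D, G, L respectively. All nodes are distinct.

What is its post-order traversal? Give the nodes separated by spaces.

S X A Z P Y L G D W

The first element of pre-order is the root; it splits in-order into left and right subtrees.
Root W: left subtree has 6 nodes {S, Y, X, P, Z, A}, right has 3 {D, G, L}.
  Root Y: left subtree has 1 node {S}, right has 4 {X, P, Z, A}.
    Root P: left subtree has 1 node {X}, right has 2 {Z, A}.
      Root Z: left subtree has 0 nodes { }, right has 1 {A}.
  Root D: left subtree has 0 nodes { }, right has 2 {G, L}.
    Root G: left subtree has 0 nodes { }, right has 1 {L}.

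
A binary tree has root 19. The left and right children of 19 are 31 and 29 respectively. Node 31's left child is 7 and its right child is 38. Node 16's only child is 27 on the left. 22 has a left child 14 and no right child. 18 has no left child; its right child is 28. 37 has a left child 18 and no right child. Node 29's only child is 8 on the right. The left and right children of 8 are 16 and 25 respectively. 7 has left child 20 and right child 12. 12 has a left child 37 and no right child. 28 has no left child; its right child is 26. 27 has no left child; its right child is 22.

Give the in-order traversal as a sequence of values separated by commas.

In-order visits the left subtree, then the node, then the right subtree.
At 19: go left to 31.
  At 31: go left to 7.
    At 7: go left to 20.
      20 is a leaf — visit 20.
    Visit 7.
    At 7: go right to 12.
      At 12: go left to 37.
        At 37: go left to 18.
          At 18: no left child.
          Visit 18.
          At 18: go right to 28.
            At 28: no left child.
            Visit 28.
            At 28: go right to 26.
              26 is a leaf — visit 26.
        Visit 37.
        At 37: no right child.
      Visit 12.
      At 12: no right child.
  Visit 31.
  At 31: go right to 38.
    38 is a leaf — visit 38.
Visit 19.
At 19: go right to 29.
  At 29: no left child.
  Visit 29.
  At 29: go right to 8.
    At 8: go left to 16.
      At 16: go left to 27.
        At 27: no left child.
        Visit 27.
        At 27: go right to 22.
          At 22: go left to 14.
            14 is a leaf — visit 14.
          Visit 22.
          At 22: no right child.
      Visit 16.
      At 16: no right child.
    Visit 8.
    At 8: go right to 25.
      25 is a leaf — visit 25.

20, 7, 18, 28, 26, 37, 12, 31, 38, 19, 29, 27, 14, 22, 16, 8, 25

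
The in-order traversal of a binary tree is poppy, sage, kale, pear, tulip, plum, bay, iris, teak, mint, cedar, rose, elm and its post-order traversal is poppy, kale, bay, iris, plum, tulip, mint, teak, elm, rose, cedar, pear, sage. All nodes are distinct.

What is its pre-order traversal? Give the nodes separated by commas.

sage, poppy, pear, kale, cedar, teak, tulip, plum, iris, bay, mint, rose, elm

The last element of post-order is the root; it splits in-order into left and right subtrees.
Root sage: left subtree has 1 node {poppy}, right has 11 {kale, pear, tulip, plum, bay, iris, teak, mint, cedar, rose, elm}.
  Root pear: left subtree has 1 node {kale}, right has 9 {tulip, plum, bay, iris, teak, mint, cedar, rose, elm}.
    Root cedar: left subtree has 6 nodes {tulip, plum, bay, iris, teak, mint}, right has 2 {rose, elm}.
      Root teak: left subtree has 4 nodes {tulip, plum, bay, iris}, right has 1 {mint}.
        Root tulip: left subtree has 0 nodes { }, right has 3 {plum, bay, iris}.
          Root plum: left subtree has 0 nodes { }, right has 2 {bay, iris}.
            Root iris: left subtree has 1 node {bay}, right has 0 { }.
      Root rose: left subtree has 0 nodes { }, right has 1 {elm}.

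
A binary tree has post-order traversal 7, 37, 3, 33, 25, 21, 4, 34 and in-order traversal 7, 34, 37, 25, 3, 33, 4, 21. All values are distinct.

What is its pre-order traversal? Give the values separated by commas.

The last element of post-order is the root; it splits in-order into left and right subtrees.
Root 34: left subtree has 1 node {7}, right has 6 {37, 25, 3, 33, 4, 21}.
  Root 4: left subtree has 4 nodes {37, 25, 3, 33}, right has 1 {21}.
    Root 25: left subtree has 1 node {37}, right has 2 {3, 33}.
      Root 33: left subtree has 1 node {3}, right has 0 { }.

34, 7, 4, 25, 37, 33, 3, 21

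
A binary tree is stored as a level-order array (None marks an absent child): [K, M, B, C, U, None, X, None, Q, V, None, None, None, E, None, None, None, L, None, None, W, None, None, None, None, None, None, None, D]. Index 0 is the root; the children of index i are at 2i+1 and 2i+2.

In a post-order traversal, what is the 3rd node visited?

Post-order visits the left subtree, then the right subtree, then the node.
At K: go left to M.
  At M: go left to C.
    At C: no left child.
    At C: go right to Q.
      At Q: go left to L.
        L is a leaf — visit L.
      At Q: no right child.
      Visit Q.
    Visit C.
  At M: go right to U.
    At U: go left to V.
      At V: no left child.
      At V: go right to W.
        W is a leaf — visit W.
      Visit V.
    At U: no right child.
    Visit U.
  Visit M.
At K: go right to B.
  At B: no left child.
  At B: go right to X.
    At X: go left to E.
      At E: no left child.
      At E: go right to D.
        D is a leaf — visit D.
      Visit E.
    At X: no right child.
    Visit X.
  Visit B.
Visit K.
Full post-order sequence: L, Q, C, W, V, U, M, D, E, X, B, K.

C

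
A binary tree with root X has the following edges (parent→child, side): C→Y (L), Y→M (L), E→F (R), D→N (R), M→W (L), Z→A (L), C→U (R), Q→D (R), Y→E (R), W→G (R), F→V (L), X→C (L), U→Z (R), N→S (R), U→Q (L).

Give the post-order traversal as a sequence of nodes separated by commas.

Post-order visits the left subtree, then the right subtree, then the node.
At X: go left to C.
  At C: go left to Y.
    At Y: go left to M.
      At M: go left to W.
        At W: no left child.
        At W: go right to G.
          G is a leaf — visit G.
        Visit W.
      At M: no right child.
      Visit M.
    At Y: go right to E.
      At E: no left child.
      At E: go right to F.
        At F: go left to V.
          V is a leaf — visit V.
        At F: no right child.
        Visit F.
      Visit E.
    Visit Y.
  At C: go right to U.
    At U: go left to Q.
      At Q: no left child.
      At Q: go right to D.
        At D: no left child.
        At D: go right to N.
          At N: no left child.
          At N: go right to S.
            S is a leaf — visit S.
          Visit N.
        Visit D.
      Visit Q.
    At U: go right to Z.
      At Z: go left to A.
        A is a leaf — visit A.
      At Z: no right child.
      Visit Z.
    Visit U.
  Visit C.
At X: no right child.
Visit X.

G, W, M, V, F, E, Y, S, N, D, Q, A, Z, U, C, X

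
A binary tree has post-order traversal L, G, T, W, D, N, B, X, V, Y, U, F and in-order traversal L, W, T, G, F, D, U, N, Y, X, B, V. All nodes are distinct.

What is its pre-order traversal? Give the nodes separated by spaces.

The last element of post-order is the root; it splits in-order into left and right subtrees.
Root F: left subtree has 4 nodes {L, W, T, G}, right has 7 {D, U, N, Y, X, B, V}.
  Root W: left subtree has 1 node {L}, right has 2 {T, G}.
    Root T: left subtree has 0 nodes { }, right has 1 {G}.
  Root U: left subtree has 1 node {D}, right has 5 {N, Y, X, B, V}.
    Root Y: left subtree has 1 node {N}, right has 3 {X, B, V}.
      Root V: left subtree has 2 nodes {X, B}, right has 0 { }.
        Root X: left subtree has 0 nodes { }, right has 1 {B}.

F W L T G U D Y N V X B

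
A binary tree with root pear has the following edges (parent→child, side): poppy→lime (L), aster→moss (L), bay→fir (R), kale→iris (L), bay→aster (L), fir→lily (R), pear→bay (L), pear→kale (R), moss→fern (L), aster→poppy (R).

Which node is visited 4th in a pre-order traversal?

moss

Pre-order visits the node, then its left subtree, then its right subtree.
Visit pear.
At pear: go left to bay.
  Visit bay.
  At bay: go left to aster.
    Visit aster.
    At aster: go left to moss.
      Visit moss.
      At moss: go left to fern.
        fern is a leaf — visit fern.
      At moss: no right child.
    At aster: go right to poppy.
      Visit poppy.
      At poppy: go left to lime.
        lime is a leaf — visit lime.
      At poppy: no right child.
  At bay: go right to fir.
    Visit fir.
    At fir: no left child.
    At fir: go right to lily.
      lily is a leaf — visit lily.
At pear: go right to kale.
  Visit kale.
  At kale: go left to iris.
    iris is a leaf — visit iris.
  At kale: no right child.
Full pre-order sequence: pear, bay, aster, moss, fern, poppy, lime, fir, lily, kale, iris.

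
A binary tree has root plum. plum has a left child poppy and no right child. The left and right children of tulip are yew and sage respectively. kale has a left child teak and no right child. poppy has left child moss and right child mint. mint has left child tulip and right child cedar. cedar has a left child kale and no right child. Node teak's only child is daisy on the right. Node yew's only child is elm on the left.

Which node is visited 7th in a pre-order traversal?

elm

Pre-order visits the node, then its left subtree, then its right subtree.
Visit plum.
At plum: go left to poppy.
  Visit poppy.
  At poppy: go left to moss.
    moss is a leaf — visit moss.
  At poppy: go right to mint.
    Visit mint.
    At mint: go left to tulip.
      Visit tulip.
      At tulip: go left to yew.
        Visit yew.
        At yew: go left to elm.
          elm is a leaf — visit elm.
        At yew: no right child.
      At tulip: go right to sage.
        sage is a leaf — visit sage.
    At mint: go right to cedar.
      Visit cedar.
      At cedar: go left to kale.
        Visit kale.
        At kale: go left to teak.
          Visit teak.
          At teak: no left child.
          At teak: go right to daisy.
            daisy is a leaf — visit daisy.
        At kale: no right child.
      At cedar: no right child.
At plum: no right child.
Full pre-order sequence: plum, poppy, moss, mint, tulip, yew, elm, sage, cedar, kale, teak, daisy.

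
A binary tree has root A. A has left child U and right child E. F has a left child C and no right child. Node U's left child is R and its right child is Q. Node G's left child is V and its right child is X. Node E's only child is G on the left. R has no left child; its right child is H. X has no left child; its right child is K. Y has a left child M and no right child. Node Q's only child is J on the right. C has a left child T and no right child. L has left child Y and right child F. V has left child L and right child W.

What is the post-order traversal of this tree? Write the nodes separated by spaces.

Post-order visits the left subtree, then the right subtree, then the node.
At A: go left to U.
  At U: go left to R.
    At R: no left child.
    At R: go right to H.
      H is a leaf — visit H.
    Visit R.
  At U: go right to Q.
    At Q: no left child.
    At Q: go right to J.
      J is a leaf — visit J.
    Visit Q.
  Visit U.
At A: go right to E.
  At E: go left to G.
    At G: go left to V.
      At V: go left to L.
        At L: go left to Y.
          At Y: go left to M.
            M is a leaf — visit M.
          At Y: no right child.
          Visit Y.
        At L: go right to F.
          At F: go left to C.
            At C: go left to T.
              T is a leaf — visit T.
            At C: no right child.
            Visit C.
          At F: no right child.
          Visit F.
        Visit L.
      At V: go right to W.
        W is a leaf — visit W.
      Visit V.
    At G: go right to X.
      At X: no left child.
      At X: go right to K.
        K is a leaf — visit K.
      Visit X.
    Visit G.
  At E: no right child.
  Visit E.
Visit A.

H R J Q U M Y T C F L W V K X G E A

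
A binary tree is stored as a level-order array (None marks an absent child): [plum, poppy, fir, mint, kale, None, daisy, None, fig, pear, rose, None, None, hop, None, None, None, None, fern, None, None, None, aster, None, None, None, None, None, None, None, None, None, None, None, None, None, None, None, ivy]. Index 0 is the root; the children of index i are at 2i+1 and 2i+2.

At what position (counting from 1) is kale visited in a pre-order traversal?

Pre-order visits the node, then its left subtree, then its right subtree.
Visit plum.
At plum: go left to poppy.
  Visit poppy.
  At poppy: go left to mint.
    Visit mint.
    At mint: no left child.
    At mint: go right to fig.
      Visit fig.
      At fig: no left child.
      At fig: go right to fern.
        Visit fern.
        At fern: no left child.
        At fern: go right to ivy.
          ivy is a leaf — visit ivy.
  At poppy: go right to kale.
    Visit kale.
    At kale: go left to pear.
      pear is a leaf — visit pear.
    At kale: go right to rose.
      Visit rose.
      At rose: no left child.
      At rose: go right to aster.
        aster is a leaf — visit aster.
At plum: go right to fir.
  Visit fir.
  At fir: no left child.
  At fir: go right to daisy.
    Visit daisy.
    At daisy: go left to hop.
      hop is a leaf — visit hop.
    At daisy: no right child.
Full pre-order sequence: plum, poppy, mint, fig, fern, ivy, kale, pear, rose, aster, fir, daisy, hop.

7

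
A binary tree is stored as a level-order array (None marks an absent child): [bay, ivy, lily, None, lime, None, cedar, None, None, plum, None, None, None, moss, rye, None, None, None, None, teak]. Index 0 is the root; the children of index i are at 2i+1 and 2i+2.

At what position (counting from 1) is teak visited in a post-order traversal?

1

Post-order visits the left subtree, then the right subtree, then the node.
At bay: go left to ivy.
  At ivy: no left child.
  At ivy: go right to lime.
    At lime: go left to plum.
      At plum: go left to teak.
        teak is a leaf — visit teak.
      At plum: no right child.
      Visit plum.
    At lime: no right child.
    Visit lime.
  Visit ivy.
At bay: go right to lily.
  At lily: no left child.
  At lily: go right to cedar.
    At cedar: go left to moss.
      moss is a leaf — visit moss.
    At cedar: go right to rye.
      rye is a leaf — visit rye.
    Visit cedar.
  Visit lily.
Visit bay.
Full post-order sequence: teak, plum, lime, ivy, moss, rye, cedar, lily, bay.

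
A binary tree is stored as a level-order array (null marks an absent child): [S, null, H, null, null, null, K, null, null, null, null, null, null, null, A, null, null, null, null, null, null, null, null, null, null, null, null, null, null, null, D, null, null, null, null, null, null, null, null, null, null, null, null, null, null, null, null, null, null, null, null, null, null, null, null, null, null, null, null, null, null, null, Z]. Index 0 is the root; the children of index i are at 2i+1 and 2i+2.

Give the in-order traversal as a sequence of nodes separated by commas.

S, H, K, A, D, Z

In-order visits the left subtree, then the node, then the right subtree.
At S: no left child.
Visit S.
At S: go right to H.
  At H: no left child.
  Visit H.
  At H: go right to K.
    At K: no left child.
    Visit K.
    At K: go right to A.
      At A: no left child.
      Visit A.
      At A: go right to D.
        At D: no left child.
        Visit D.
        At D: go right to Z.
          Z is a leaf — visit Z.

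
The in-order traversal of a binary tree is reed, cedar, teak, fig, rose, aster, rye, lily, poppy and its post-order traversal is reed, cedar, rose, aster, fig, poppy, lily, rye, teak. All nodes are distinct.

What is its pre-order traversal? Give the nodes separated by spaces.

The last element of post-order is the root; it splits in-order into left and right subtrees.
Root teak: left subtree has 2 nodes {reed, cedar}, right has 6 {fig, rose, aster, rye, lily, poppy}.
  Root cedar: left subtree has 1 node {reed}, right has 0 { }.
  Root rye: left subtree has 3 nodes {fig, rose, aster}, right has 2 {lily, poppy}.
    Root fig: left subtree has 0 nodes { }, right has 2 {rose, aster}.
      Root aster: left subtree has 1 node {rose}, right has 0 { }.
    Root lily: left subtree has 0 nodes { }, right has 1 {poppy}.

teak cedar reed rye fig aster rose lily poppy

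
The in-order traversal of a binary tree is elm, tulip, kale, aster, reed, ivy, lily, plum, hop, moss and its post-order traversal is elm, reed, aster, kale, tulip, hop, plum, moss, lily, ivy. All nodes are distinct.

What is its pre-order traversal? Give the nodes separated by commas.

ivy, tulip, elm, kale, aster, reed, lily, moss, plum, hop

The last element of post-order is the root; it splits in-order into left and right subtrees.
Root ivy: left subtree has 5 nodes {elm, tulip, kale, aster, reed}, right has 4 {lily, plum, hop, moss}.
  Root tulip: left subtree has 1 node {elm}, right has 3 {kale, aster, reed}.
    Root kale: left subtree has 0 nodes { }, right has 2 {aster, reed}.
      Root aster: left subtree has 0 nodes { }, right has 1 {reed}.
  Root lily: left subtree has 0 nodes { }, right has 3 {plum, hop, moss}.
    Root moss: left subtree has 2 nodes {plum, hop}, right has 0 { }.
      Root plum: left subtree has 0 nodes { }, right has 1 {hop}.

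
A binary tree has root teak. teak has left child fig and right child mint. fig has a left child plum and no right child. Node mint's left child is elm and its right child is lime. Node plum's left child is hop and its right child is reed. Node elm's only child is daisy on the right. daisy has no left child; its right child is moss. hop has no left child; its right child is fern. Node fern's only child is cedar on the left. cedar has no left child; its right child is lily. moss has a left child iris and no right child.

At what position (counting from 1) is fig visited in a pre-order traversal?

2

Pre-order visits the node, then its left subtree, then its right subtree.
Visit teak.
At teak: go left to fig.
  Visit fig.
  At fig: go left to plum.
    Visit plum.
    At plum: go left to hop.
      Visit hop.
      At hop: no left child.
      At hop: go right to fern.
        Visit fern.
        At fern: go left to cedar.
          Visit cedar.
          At cedar: no left child.
          At cedar: go right to lily.
            lily is a leaf — visit lily.
        At fern: no right child.
    At plum: go right to reed.
      reed is a leaf — visit reed.
  At fig: no right child.
At teak: go right to mint.
  Visit mint.
  At mint: go left to elm.
    Visit elm.
    At elm: no left child.
    At elm: go right to daisy.
      Visit daisy.
      At daisy: no left child.
      At daisy: go right to moss.
        Visit moss.
        At moss: go left to iris.
          iris is a leaf — visit iris.
        At moss: no right child.
  At mint: go right to lime.
    lime is a leaf — visit lime.
Full pre-order sequence: teak, fig, plum, hop, fern, cedar, lily, reed, mint, elm, daisy, moss, iris, lime.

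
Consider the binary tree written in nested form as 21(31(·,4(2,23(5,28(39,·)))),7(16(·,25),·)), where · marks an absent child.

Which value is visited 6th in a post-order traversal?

Post-order visits the left subtree, then the right subtree, then the node.
At 21: go left to 31.
  At 31: no left child.
  At 31: go right to 4.
    At 4: go left to 2.
      2 is a leaf — visit 2.
    At 4: go right to 23.
      At 23: go left to 5.
        5 is a leaf — visit 5.
      At 23: go right to 28.
        At 28: go left to 39.
          39 is a leaf — visit 39.
        At 28: no right child.
        Visit 28.
      Visit 23.
    Visit 4.
  Visit 31.
At 21: go right to 7.
  At 7: go left to 16.
    At 16: no left child.
    At 16: go right to 25.
      25 is a leaf — visit 25.
    Visit 16.
  At 7: no right child.
  Visit 7.
Visit 21.
Full post-order sequence: 2, 5, 39, 28, 23, 4, 31, 25, 16, 7, 21.

4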